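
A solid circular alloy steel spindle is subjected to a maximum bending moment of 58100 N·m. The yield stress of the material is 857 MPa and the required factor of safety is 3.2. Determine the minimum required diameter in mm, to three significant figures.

d = 130 mm

σ_allow = 857/3.2 = 267.8 MPa.
For a solid circular section σ = 32M/(πd³), so d³ = 32M/(π σ_allow) = 32×5.8100×10^7/(π×267.8) = 2.210×10^6 mm³.
d = 130.3 mm.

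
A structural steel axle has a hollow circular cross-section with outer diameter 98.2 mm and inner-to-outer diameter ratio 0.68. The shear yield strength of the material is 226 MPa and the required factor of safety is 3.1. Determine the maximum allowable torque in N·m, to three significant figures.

τ_allow = 226/3.1 = 72.90 MPa.
For a hollow shaft T_allow = τ_allow·πd_o³(1−k⁴)/16 with 1−k⁴ = 0.7862, so πd_o³(1−k⁴)/16 = 146200 mm³.
T_allow = 72.90×146200 = 1.066×10^7 N·mm = 10660 N·m.

T_allow = 10700 N·m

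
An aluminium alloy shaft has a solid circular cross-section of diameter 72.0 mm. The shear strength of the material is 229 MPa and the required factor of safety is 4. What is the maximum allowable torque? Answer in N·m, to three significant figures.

T_allow = 4200 N·m

τ_allow = 229/4 = 57.25 MPa.
For a solid shaft T_allow = τ_allow·πd³/16; πd³/16 = π×72.0³/16 = 73290 mm³.
T_allow = 57.25×73290 = 4.196×10^6 N·mm = 4196 N·m.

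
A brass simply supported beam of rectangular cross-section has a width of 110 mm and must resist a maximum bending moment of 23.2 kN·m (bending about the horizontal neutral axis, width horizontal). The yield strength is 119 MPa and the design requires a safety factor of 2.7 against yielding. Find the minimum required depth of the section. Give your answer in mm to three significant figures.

h = 169 mm

σ_allow = 119/2.7 = 44.07 MPa.
For a rectangular section σ = 6M/(bh²), so h² = 6M/(b σ_allow) = 6×2.3200×10^7/(110×44.07) = 28710 mm².
h = 169.4 mm.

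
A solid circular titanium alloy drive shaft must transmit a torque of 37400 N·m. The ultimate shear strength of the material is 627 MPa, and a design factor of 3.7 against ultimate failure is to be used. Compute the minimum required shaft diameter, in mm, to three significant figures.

d = 104 mm

Allowable shear stress τ_allow = 627/3.7 = 169.5 MPa.
For a solid shaft τ = 16T/(πd³), so d³ = 16T/(π τ_allow) = 16×3.7400×10^7/(π×169.5) = 1.124×10^6 mm³.
d = (1.124×10^6)^(1/3) = 104.0 mm.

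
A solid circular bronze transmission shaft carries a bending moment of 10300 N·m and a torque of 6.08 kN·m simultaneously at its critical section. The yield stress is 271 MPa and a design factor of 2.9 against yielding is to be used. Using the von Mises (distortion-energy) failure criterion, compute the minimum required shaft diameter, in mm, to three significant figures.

d = 108 mm

σ_allow = σ_y/n = 271/2.9 = 93.45 MPa.
For a solid shaft σ_b = 32M/(πd³) and τ = 16T/(πd³), so the von Mises stress is σ' = (16/πd³)·√(4M²+3T²).
√(4M²+3T²) = √(4×(1.030×10^7)² + 3×(6.080×10^6)²) = 2.314×10^7 N·mm.
d³ = 16×2.314×10^7/(π×93.45) = 1.261×10^6 mm³.
d = 108.0 mm.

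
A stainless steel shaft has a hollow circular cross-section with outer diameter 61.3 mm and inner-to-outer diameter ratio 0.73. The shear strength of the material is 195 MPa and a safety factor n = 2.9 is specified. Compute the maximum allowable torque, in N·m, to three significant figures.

T_allow = 2180 N·m

τ_allow = 195/2.9 = 67.24 MPa.
For a hollow shaft T_allow = τ_allow·πd_o³(1−k⁴)/16 with 1−k⁴ = 0.7160, so πd_o³(1−k⁴)/16 = 32380 mm³.
T_allow = 67.24×32380 = 2.178×10^6 N·mm = 2178 N·m.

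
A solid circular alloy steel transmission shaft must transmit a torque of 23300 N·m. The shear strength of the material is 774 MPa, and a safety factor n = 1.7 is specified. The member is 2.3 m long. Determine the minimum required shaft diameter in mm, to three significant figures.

d = 63.9 mm

Allowable shear stress τ_allow = 774/1.7 = 455.3 MPa.
For a solid shaft τ = 16T/(πd³), so d³ = 16T/(π τ_allow) = 16×2.3300×10^7/(π×455.3) = 260600 mm³.
d = (260600)^(1/3) = 63.88 mm.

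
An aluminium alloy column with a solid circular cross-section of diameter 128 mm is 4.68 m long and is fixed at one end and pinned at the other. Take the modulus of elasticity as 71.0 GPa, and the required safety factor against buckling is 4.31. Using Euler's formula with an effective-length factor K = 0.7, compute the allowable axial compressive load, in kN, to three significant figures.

P_allow = 200 kN

I = πd⁴/64 = π×128⁴/64 = 1.318×10^7 mm⁴.
Effective length L_e = KL = 0.7×4.68 m = 3276 mm.
Euler critical load P_cr = π²EI/L_e² = π²×71000×1.318×10^7/3276² = 860400 N.
P_allow = P_cr/n = 860400/4.31 = 199600 N.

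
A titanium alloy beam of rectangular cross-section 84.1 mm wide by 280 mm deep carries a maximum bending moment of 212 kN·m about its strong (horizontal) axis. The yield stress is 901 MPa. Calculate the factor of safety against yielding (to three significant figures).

Section modulus S = bh²/6 = 84.1×280²/6 = 1.099×10^6 mm³.
σ = M/S = 2.1200×10^8/1.099×10^6 = 192.9 MPa.
n = 901/192.9 = 4.670.

n = 4.67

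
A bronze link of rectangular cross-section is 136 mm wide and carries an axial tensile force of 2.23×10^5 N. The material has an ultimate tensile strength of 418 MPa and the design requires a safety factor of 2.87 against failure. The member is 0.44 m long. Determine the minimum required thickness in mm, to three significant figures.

t = 11.3 mm

σ_allow = 418/2.87 = 145.6 MPa.
Required area A = F/σ_allow = 223000/145.6 = 1531 mm².
t = A/w = 1531/136 = 11.26 mm.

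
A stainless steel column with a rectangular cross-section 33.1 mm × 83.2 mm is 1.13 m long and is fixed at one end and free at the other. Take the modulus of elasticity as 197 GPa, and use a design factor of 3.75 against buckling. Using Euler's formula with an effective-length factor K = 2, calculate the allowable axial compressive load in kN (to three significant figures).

Buckling occurs about the weak axis: I_min = h·b³/12 = 83.2×33.1³/12 = 251400 mm⁴ (b = 33.1 mm is the smaller dimension).
Effective length L_e = KL = 2×1.13 m = 2260 mm.
Euler critical load P_cr = π²EI/L_e² = π²×197000×251400/2260² = 95710 N.
P_allow = P_cr/n = 95710/3.75 = 25520 N.

P_allow = 25.5 kN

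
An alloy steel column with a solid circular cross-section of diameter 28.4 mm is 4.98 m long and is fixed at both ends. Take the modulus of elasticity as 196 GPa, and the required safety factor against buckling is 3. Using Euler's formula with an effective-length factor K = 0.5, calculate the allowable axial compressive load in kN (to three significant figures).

P_allow = 3.32 kN

I = πd⁴/64 = π×28.4⁴/64 = 31930 mm⁴.
Effective length L_e = KL = 0.5×4.98 m = 2490 mm.
Euler critical load P_cr = π²EI/L_e² = π²×196000×31930/2490² = 9963 N.
P_allow = P_cr/n = 9963/3 = 3321 N.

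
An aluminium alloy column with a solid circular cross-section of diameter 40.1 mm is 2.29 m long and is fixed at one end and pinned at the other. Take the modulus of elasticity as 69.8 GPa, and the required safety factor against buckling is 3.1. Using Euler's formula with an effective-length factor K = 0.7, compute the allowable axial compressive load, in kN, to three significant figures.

P_allow = 11.0 kN

I = πd⁴/64 = π×40.1⁴/64 = 126900 mm⁴.
Effective length L_e = KL = 0.7×2.29 m = 1603 mm.
Euler critical load P_cr = π²EI/L_e² = π²×69800×126900/1603² = 34030 N.
P_allow = P_cr/n = 34030/3.1 = 10980 N.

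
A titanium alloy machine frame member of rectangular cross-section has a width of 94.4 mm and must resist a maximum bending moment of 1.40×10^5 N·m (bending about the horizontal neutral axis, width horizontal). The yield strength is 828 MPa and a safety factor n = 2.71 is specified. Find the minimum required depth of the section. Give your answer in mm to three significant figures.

σ_allow = 828/2.71 = 305.5 MPa.
For a rectangular section σ = 6M/(bh²), so h² = 6M/(b σ_allow) = 6×1.4000×10^8/(94.4×305.5) = 29120 mm².
h = 170.7 mm.

h = 171 mm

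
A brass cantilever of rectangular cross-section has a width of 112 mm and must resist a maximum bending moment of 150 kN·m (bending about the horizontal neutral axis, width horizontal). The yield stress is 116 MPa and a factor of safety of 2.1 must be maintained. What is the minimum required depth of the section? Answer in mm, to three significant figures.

σ_allow = 116/2.1 = 55.24 MPa.
For a rectangular section σ = 6M/(bh²), so h² = 6M/(b σ_allow) = 6×1.5000×10^8/(112×55.24) = 145500 mm².
h = 381.4 mm.

h = 381 mm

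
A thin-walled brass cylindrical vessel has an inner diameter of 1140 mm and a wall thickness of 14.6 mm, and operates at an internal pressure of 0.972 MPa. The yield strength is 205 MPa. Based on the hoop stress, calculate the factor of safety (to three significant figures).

n = 5.40

σ_h = pD/(2t) = 0.972×1140/(2×14.6) = 37.95 MPa.
n = 205/37.95 = 5.402.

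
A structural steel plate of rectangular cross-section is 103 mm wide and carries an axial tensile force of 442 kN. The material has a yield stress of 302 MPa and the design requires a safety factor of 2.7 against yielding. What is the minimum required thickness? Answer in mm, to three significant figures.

σ_allow = 302/2.7 = 111.9 MPa.
Required area A = F/σ_allow = 442000/111.9 = 3952 mm².
t = A/w = 3952/103 = 38.37 mm.

t = 38.4 mm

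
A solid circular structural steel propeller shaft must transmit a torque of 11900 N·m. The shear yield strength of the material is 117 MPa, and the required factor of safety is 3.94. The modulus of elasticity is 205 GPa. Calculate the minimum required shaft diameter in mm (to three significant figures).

Allowable shear stress τ_allow = 117/3.94 = 29.70 MPa.
For a solid shaft τ = 16T/(πd³), so d³ = 16T/(π τ_allow) = 16×1.1900×10^7/(π×29.70) = 2.041×10^6 mm³.
d = (2.041×10^6)^(1/3) = 126.8 mm.

d = 127 mm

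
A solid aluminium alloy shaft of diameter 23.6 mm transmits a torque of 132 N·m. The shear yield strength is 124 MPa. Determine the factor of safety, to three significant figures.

n = 2.42

τ = 16T/(πd³) = 16×132000/(π×23.6³) = 51.15 MPa.
n = τ_limit/τ = 124/51.15 = 2.424.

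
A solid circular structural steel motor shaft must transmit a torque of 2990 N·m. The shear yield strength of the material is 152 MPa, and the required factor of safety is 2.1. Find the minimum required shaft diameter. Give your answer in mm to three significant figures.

Allowable shear stress τ_allow = 152/2.1 = 72.38 MPa.
For a solid shaft τ = 16T/(πd³), so d³ = 16T/(π τ_allow) = 16×2990000/(π×72.38) = 210400 mm³.
d = (210400)^(1/3) = 59.48 mm.

d = 59.5 mm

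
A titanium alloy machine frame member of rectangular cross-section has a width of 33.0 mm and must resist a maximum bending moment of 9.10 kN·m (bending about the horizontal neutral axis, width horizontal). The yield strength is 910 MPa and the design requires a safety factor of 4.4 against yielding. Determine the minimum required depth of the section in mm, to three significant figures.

h = 89.4 mm

σ_allow = 910/4.4 = 206.8 MPa.
For a rectangular section σ = 6M/(bh²), so h² = 6M/(b σ_allow) = 6×9100000/(33.0×206.8) = 8000 mm².
h = 89.44 mm.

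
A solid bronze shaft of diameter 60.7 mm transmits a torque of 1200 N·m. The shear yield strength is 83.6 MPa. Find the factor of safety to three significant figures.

τ = 16T/(πd³) = 16×1200000/(π×60.7³) = 27.33 MPa.
n = τ_limit/τ = 83.6/27.33 = 3.059.

n = 3.06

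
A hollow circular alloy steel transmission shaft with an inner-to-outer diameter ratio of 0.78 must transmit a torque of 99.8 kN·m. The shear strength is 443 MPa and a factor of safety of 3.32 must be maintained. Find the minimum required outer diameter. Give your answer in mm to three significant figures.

τ_allow = 443/3.32 = 133.4 MPa.
For a hollow shaft τ = 16T/[πd_o³(1−k⁴)] with k = 0.78, so 1−k⁴ = 0.6298.
d_o³ = 16T/[π τ_allow (1−k⁴)] = 16×9.9800×10^7/(π×133.4×0.6298) = 6.048×10^6 mm³.
d_o = 182.2 mm.

d_o = 182 mm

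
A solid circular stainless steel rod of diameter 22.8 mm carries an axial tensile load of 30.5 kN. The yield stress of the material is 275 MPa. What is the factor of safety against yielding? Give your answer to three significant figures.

A = πd²/4 = 408.3 mm².
σ = F/A = 30500/408.3 = 74.70 MPa.
n = 275/74.70 = 3.681.

n = 3.68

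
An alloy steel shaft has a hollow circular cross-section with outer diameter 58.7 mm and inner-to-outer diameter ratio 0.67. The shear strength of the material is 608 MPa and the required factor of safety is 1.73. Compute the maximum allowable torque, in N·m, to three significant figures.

τ_allow = 608/1.73 = 351.4 MPa.
For a hollow shaft T_allow = τ_allow·πd_o³(1−k⁴)/16 with 1−k⁴ = 0.7985, so πd_o³(1−k⁴)/16 = 31710 mm³.
T_allow = 351.4×31710 = 1.114×10^7 N·mm = 11140 N·m.

T_allow = 11100 N·m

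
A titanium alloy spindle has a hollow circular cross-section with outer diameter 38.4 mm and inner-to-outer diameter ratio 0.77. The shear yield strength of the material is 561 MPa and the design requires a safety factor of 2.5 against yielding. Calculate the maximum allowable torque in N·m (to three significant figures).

τ_allow = 561/2.5 = 224.4 MPa.
For a hollow shaft T_allow = τ_allow·πd_o³(1−k⁴)/16 with 1−k⁴ = 0.6485, so πd_o³(1−k⁴)/16 = 7210 mm³.
T_allow = 224.4×7210 = 1.618×10^6 N·mm = 1618 N·m.

T_allow = 1620 N·m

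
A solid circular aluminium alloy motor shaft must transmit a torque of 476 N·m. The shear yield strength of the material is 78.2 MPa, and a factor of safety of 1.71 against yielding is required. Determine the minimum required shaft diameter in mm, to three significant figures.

Allowable shear stress τ_allow = 78.2/1.71 = 45.73 MPa.
For a solid shaft τ = 16T/(πd³), so d³ = 16T/(π τ_allow) = 16×476000/(π×45.73) = 53010 mm³.
d = (53010)^(1/3) = 37.57 mm.

d = 37.6 mm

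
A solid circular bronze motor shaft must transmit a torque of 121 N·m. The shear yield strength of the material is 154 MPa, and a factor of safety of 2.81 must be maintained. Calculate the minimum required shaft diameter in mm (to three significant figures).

d = 22.4 mm

Allowable shear stress τ_allow = 154/2.81 = 54.80 MPa.
For a solid shaft τ = 16T/(πd³), so d³ = 16T/(π τ_allow) = 16×121000/(π×54.80) = 11240 mm³.
d = (11240)^(1/3) = 22.40 mm.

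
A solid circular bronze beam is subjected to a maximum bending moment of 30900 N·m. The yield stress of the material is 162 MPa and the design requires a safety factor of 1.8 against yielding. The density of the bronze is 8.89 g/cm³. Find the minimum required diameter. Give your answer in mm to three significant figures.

d = 152 mm

σ_allow = 162/1.8 = 90.00 MPa.
For a solid circular section σ = 32M/(πd³), so d³ = 32M/(π σ_allow) = 32×3.0900×10^7/(π×90.00) = 3.497×10^6 mm³.
d = 151.8 mm.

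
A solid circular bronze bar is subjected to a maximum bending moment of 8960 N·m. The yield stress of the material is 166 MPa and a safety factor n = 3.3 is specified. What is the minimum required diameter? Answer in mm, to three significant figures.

d = 122 mm

σ_allow = 166/3.3 = 50.30 MPa.
For a solid circular section σ = 32M/(πd³), so d³ = 32M/(π σ_allow) = 32×8960000/(π×50.30) = 1.814×10^6 mm³.
d = 122.0 mm.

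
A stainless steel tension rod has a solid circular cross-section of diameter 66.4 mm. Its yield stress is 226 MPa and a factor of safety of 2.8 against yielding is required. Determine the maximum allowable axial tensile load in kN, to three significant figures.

F_allow = 279 kN

σ_allow = 226/2.8 = 80.71 MPa.
A = πd²/4 = π×66.4²/4 = 3463 mm².
F_allow = σ_allow × A = 80.71×3463 = 279500 N.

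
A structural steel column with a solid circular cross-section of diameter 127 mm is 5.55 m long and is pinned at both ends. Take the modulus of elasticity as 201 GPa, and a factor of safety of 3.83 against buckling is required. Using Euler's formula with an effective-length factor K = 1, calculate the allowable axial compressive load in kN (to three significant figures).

P_allow = 215 kN

I = πd⁴/64 = π×127⁴/64 = 1.277×10^7 mm⁴.
Effective length L_e = KL = 1×5.55 m = 5550 mm.
Euler critical load P_cr = π²EI/L_e² = π²×201000×1.277×10^7/5550² = 822400 N.
P_allow = P_cr/n = 822400/3.83 = 214700 N.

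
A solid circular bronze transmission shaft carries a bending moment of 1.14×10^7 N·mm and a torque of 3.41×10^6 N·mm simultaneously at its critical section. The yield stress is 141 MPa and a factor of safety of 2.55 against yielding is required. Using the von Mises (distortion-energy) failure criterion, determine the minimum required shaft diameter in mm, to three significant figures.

d = 129 mm

σ_allow = σ_y/n = 141/2.55 = 55.29 MPa.
For a solid shaft σ_b = 32M/(πd³) and τ = 16T/(πd³), so the von Mises stress is σ' = (16/πd³)·√(4M²+3T²).
√(4M²+3T²) = √(4×(1.140×10^7)² + 3×(3.410×10^6)²) = 2.355×10^7 N·mm.
d³ = 16×2.355×10^7/(π×55.29) = 2.169×10^6 mm³.
d = 129.5 mm.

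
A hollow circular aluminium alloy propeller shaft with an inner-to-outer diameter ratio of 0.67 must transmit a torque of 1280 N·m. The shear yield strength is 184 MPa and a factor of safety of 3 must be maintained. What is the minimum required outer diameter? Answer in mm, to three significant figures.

τ_allow = 184/3 = 61.33 MPa.
For a hollow shaft τ = 16T/[πd_o³(1−k⁴)] with k = 0.67, so 1−k⁴ = 0.7985.
d_o³ = 16T/[π τ_allow (1−k⁴)] = 16×1280000/(π×61.33×0.7985) = 133100 mm³.
d_o = 51.06 mm.

d_o = 51.1 mm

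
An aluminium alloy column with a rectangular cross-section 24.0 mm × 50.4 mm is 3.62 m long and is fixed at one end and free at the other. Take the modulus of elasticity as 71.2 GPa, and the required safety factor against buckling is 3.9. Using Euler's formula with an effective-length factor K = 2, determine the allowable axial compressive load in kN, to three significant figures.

P_allow = 0.200 kN

Buckling occurs about the weak axis: I_min = h·b³/12 = 50.4×24.0³/12 = 58060 mm⁴ (b = 24.0 mm is the smaller dimension).
Effective length L_e = KL = 2×3.62 m = 7240 mm.
Euler critical load P_cr = π²EI/L_e² = π²×71200×58060/7240² = 778.4 N.
P_allow = P_cr/n = 778.4/3.9 = 199.6 N.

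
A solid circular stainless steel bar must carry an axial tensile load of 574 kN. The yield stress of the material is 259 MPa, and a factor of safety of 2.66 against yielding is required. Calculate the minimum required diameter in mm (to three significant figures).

Allowable stress σ_allow = 259/2.66 = 97.37 MPa.
Required area A = F/σ_allow = 574000/97.37 = 5895 mm².
A = πd²/4 → d = √(4A/π) = 86.64 mm.

d = 86.6 mm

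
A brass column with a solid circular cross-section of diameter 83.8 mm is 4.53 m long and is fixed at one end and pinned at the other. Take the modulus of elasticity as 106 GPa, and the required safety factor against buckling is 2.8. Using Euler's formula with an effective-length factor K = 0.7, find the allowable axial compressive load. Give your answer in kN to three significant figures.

I = πd⁴/64 = π×83.8⁴/64 = 2.421×10^6 mm⁴.
Effective length L_e = KL = 0.7×4.53 m = 3171 mm.
Euler critical load P_cr = π²EI/L_e² = π²×106000×2.421×10^6/3171² = 251900 N.
P_allow = P_cr/n = 251900/2.8 = 89950 N.

P_allow = 89.9 kN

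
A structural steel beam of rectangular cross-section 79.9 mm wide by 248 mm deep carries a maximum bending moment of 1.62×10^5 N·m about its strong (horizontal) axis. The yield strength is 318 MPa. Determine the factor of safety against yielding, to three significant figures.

Section modulus S = bh²/6 = 79.9×248²/6 = 819000 mm³.
σ = M/S = 1.6200×10^8/819000 = 197.8 MPa.
n = 318/197.8 = 1.608.

n = 1.61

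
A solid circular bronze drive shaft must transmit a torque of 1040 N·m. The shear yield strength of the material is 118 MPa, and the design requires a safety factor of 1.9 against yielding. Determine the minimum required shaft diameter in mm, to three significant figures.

Allowable shear stress τ_allow = 118/1.9 = 62.11 MPa.
For a solid shaft τ = 16T/(πd³), so d³ = 16T/(π τ_allow) = 16×1040000/(π×62.11) = 85290 mm³.
d = (85290)^(1/3) = 44.02 mm.

d = 44.0 mm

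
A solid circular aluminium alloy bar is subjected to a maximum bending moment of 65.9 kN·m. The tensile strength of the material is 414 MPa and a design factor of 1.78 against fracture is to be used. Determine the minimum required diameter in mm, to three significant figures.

σ_allow = 414/1.78 = 232.6 MPa.
For a solid circular section σ = 32M/(πd³), so d³ = 32M/(π σ_allow) = 32×6.5900×10^7/(π×232.6) = 2.886×10^6 mm³.
d = 142.4 mm.

d = 142 mm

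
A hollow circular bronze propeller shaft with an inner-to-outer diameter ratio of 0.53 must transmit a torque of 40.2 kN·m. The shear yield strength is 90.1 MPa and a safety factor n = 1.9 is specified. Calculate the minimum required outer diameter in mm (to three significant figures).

τ_allow = 90.1/1.9 = 47.42 MPa.
For a hollow shaft τ = 16T/[πd_o³(1−k⁴)] with k = 0.53, so 1−k⁴ = 0.9211.
d_o³ = 16T/[π τ_allow (1−k⁴)] = 16×4.0200×10^7/(π×47.42×0.9211) = 4.687×10^6 mm³.
d_o = 167.4 mm.

d_o = 167 mm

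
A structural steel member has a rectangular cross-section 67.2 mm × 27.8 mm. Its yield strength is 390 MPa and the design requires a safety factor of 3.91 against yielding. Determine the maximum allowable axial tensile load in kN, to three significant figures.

σ_allow = 390/3.91 = 99.74 MPa.
A = 67.2×27.8 = 1868 mm².
F_allow = σ_allow × A = 99.74×1868 = 186300 N.

F_allow = 186 kN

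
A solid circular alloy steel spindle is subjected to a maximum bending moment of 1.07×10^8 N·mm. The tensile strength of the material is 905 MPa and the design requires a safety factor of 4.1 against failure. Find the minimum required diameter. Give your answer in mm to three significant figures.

d = 170 mm

σ_allow = 905/4.1 = 220.7 MPa.
For a solid circular section σ = 32M/(πd³), so d³ = 32M/(π σ_allow) = 32×1.0700×10^8/(π×220.7) = 4.938×10^6 mm³.
d = 170.3 mm.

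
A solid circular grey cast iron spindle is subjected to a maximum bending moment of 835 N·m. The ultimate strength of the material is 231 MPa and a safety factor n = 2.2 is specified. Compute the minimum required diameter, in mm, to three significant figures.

d = 43.3 mm

σ_allow = 231/2.2 = 105.0 MPa.
For a solid circular section σ = 32M/(πd³), so d³ = 32M/(π σ_allow) = 32×835000/(π×105.0) = 81000 mm³.
d = 43.27 mm.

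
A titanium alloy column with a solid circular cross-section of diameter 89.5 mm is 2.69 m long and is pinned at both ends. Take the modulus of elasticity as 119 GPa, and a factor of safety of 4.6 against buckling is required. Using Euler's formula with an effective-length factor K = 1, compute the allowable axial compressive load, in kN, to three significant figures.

I = πd⁴/64 = π×89.5⁴/64 = 3.150×10^6 mm⁴.
Effective length L_e = KL = 1×2.69 m = 2690 mm.
Euler critical load P_cr = π²EI/L_e² = π²×119000×3.150×10^6/2690² = 511200 N.
P_allow = P_cr/n = 511200/4.6 = 111100 N.

P_allow = 111 kN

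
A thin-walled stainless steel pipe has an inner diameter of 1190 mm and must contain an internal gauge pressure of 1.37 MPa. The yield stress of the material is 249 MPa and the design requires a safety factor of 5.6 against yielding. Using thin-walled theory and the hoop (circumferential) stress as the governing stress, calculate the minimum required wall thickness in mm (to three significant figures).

t = 18.3 mm

σ_allow = 249/5.6 = 44.46 MPa.
Hoop stress σ_h = pD/(2t), so t = pD/(2σ_allow) = 1.37×1190/(2×44.46) = 18.33 mm.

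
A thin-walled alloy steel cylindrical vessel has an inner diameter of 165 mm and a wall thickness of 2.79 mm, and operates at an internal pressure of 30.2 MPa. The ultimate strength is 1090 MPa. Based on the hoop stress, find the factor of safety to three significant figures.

σ_h = pD/(2t) = 30.2×165/(2×2.79) = 893.0 MPa.
n = 1090/893.0 = 1.221.

n = 1.22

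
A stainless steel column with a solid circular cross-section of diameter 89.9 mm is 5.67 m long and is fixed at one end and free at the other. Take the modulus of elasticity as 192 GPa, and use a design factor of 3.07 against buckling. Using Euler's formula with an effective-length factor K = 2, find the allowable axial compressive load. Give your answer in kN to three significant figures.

P_allow = 15.4 kN

I = πd⁴/64 = π×89.9⁴/64 = 3.206×10^6 mm⁴.
Effective length L_e = KL = 2×5.67 m = 11340 mm.
Euler critical load P_cr = π²EI/L_e² = π²×192000×3.206×10^6/11340² = 47250 N.
P_allow = P_cr/n = 47250/3.07 = 15390 N.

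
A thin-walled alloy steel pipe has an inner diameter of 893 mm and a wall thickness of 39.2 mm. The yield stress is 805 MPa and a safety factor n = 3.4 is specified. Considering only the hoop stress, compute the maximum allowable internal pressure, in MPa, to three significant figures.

p_allow = 20.8 MPa

σ_allow = 805/3.4 = 236.8 MPa.
σ_h = pD/(2t) → p_allow = 2σ_allow t/D = 2×236.8×39.2/893 = 20.79 MPa.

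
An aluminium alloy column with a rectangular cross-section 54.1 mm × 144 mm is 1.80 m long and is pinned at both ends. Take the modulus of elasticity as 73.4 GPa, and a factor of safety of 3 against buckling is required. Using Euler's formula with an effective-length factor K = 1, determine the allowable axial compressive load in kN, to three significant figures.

P_allow = 142 kN

Buckling occurs about the weak axis: I_min = h·b³/12 = 144×54.1³/12 = 1.900×10^6 mm⁴ (b = 54.1 mm is the smaller dimension).
Effective length L_e = KL = 1×1.80 m = 1800 mm.
Euler critical load P_cr = π²EI/L_e² = π²×73400×1.900×10^6/1800² = 424800 N.
P_allow = P_cr/n = 424800/3 = 141600 N.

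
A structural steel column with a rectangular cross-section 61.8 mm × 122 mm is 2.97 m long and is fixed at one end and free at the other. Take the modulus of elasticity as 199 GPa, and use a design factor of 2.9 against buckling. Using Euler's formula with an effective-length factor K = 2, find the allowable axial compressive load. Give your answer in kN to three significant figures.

P_allow = 46.1 kN

Buckling occurs about the weak axis: I_min = h·b³/12 = 122×61.8³/12 = 2.400×10^6 mm⁴ (b = 61.8 mm is the smaller dimension).
Effective length L_e = KL = 2×2.97 m = 5940 mm.
Euler critical load P_cr = π²EI/L_e² = π²×199000×2.400×10^6/5940² = 133600 N.
P_allow = P_cr/n = 133600/2.9 = 46060 N.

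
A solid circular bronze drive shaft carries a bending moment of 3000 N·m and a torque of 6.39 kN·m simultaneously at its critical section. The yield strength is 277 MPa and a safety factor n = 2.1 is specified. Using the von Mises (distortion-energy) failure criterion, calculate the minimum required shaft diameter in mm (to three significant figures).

σ_allow = σ_y/n = 277/2.1 = 131.9 MPa.
For a solid shaft σ_b = 32M/(πd³) and τ = 16T/(πd³), so the von Mises stress is σ' = (16/πd³)·√(4M²+3T²).
√(4M²+3T²) = √(4×(3.000×10^6)² + 3×(6.390×10^6)²) = 1.259×10^7 N·mm.
d³ = 16×1.259×10^7/(π×131.9) = 486100 mm³.
d = 78.63 mm.

d = 78.6 mm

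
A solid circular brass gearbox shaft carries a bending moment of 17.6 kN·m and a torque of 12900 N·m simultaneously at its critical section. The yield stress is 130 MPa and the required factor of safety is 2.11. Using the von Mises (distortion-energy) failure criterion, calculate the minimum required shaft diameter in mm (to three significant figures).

d = 151 mm

σ_allow = σ_y/n = 130/2.11 = 61.61 MPa.
For a solid shaft σ_b = 32M/(πd³) and τ = 16T/(πd³), so the von Mises stress is σ' = (16/πd³)·√(4M²+3T²).
√(4M²+3T²) = √(4×(1.760×10^7)² + 3×(1.290×10^7)²) = 4.169×10^7 N·mm.
d³ = 16×4.169×10^7/(π×61.61) = 3.446×10^6 mm³.
d = 151.1 mm.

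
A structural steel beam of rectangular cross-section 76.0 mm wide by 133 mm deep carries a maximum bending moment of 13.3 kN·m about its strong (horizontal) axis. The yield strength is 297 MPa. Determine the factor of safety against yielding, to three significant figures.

Section modulus S = bh²/6 = 76.0×133²/6 = 224100 mm³.
σ = M/S = 1.3300×10^7/224100 = 59.36 MPa.
n = 297/59.36 = 5.003.

n = 5.00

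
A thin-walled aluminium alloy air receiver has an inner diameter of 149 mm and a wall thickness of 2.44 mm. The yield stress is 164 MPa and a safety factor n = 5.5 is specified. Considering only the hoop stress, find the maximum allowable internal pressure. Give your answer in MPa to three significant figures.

p_allow = 0.977 MPa

σ_allow = 164/5.5 = 29.82 MPa.
σ_h = pD/(2t) → p_allow = 2σ_allow t/D = 2×29.82×2.44/149 = 0.9766 MPa.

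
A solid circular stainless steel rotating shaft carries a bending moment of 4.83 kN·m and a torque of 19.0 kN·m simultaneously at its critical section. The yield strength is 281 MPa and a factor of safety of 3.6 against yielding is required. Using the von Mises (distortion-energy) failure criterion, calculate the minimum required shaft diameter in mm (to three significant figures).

σ_allow = σ_y/n = 281/3.6 = 78.06 MPa.
For a solid shaft σ_b = 32M/(πd³) and τ = 16T/(πd³), so the von Mises stress is σ' = (16/πd³)·√(4M²+3T²).
√(4M²+3T²) = √(4×(4.830×10^6)² + 3×(1.900×10^7)²) = 3.430×10^7 N·mm.
d³ = 16×3.430×10^7/(π×78.06) = 2.238×10^6 mm³.
d = 130.8 mm.

d = 131 mm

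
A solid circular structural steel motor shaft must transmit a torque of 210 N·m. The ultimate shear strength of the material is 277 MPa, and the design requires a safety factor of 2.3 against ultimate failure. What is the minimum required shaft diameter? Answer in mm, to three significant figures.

Allowable shear stress τ_allow = 277/2.3 = 120.4 MPa.
For a solid shaft τ = 16T/(πd³), so d³ = 16T/(π τ_allow) = 16×210000/(π×120.4) = 8881 mm³.
d = (8881)^(1/3) = 20.71 mm.

d = 20.7 mm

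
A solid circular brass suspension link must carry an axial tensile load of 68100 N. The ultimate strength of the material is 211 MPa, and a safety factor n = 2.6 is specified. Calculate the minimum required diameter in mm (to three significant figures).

d = 32.7 mm

Allowable stress σ_allow = 211/2.6 = 81.15 MPa.
Required area A = F/σ_allow = 68100/81.15 = 839.1 mm².
A = πd²/4 → d = √(4A/π) = 32.69 mm.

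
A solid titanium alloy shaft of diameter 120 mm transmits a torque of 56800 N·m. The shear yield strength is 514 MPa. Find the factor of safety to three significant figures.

τ = 16T/(πd³) = 16×5.6800×10^7/(π×120³) = 167.4 MPa.
n = τ_limit/τ = 514/167.4 = 3.070.

n = 3.07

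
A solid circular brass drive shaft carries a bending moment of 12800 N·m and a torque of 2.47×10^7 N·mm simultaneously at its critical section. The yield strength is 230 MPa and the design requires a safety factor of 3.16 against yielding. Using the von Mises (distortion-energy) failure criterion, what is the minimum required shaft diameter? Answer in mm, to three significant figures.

σ_allow = σ_y/n = 230/3.16 = 72.78 MPa.
For a solid shaft σ_b = 32M/(πd³) and τ = 16T/(πd³), so the von Mises stress is σ' = (16/πd³)·√(4M²+3T²).
√(4M²+3T²) = √(4×(1.280×10^7)² + 3×(2.470×10^7)²) = 4.986×10^7 N·mm.
d³ = 16×4.986×10^7/(π×72.78) = 3.489×10^6 mm³.
d = 151.7 mm.

d = 152 mm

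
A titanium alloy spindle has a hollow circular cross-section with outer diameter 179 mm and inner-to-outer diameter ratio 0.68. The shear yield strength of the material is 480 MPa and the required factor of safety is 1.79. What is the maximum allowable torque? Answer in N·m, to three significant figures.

T_allow = 2.37×10^5 N·m

τ_allow = 480/1.79 = 268.2 MPa.
For a hollow shaft T_allow = τ_allow·πd_o³(1−k⁴)/16 with 1−k⁴ = 0.7862, so πd_o³(1−k⁴)/16 = 885300 mm³.
T_allow = 268.2×885300 = 2.374×10^8 N·mm = 237400 N·m.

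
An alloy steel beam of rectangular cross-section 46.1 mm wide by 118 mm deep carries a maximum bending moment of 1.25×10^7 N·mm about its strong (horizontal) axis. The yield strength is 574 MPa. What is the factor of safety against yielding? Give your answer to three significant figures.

Section modulus S = bh²/6 = 46.1×118²/6 = 107000 mm³.
σ = M/S = 1.2500×10^7/107000 = 116.8 MPa.
n = 574/116.8 = 4.913.

n = 4.91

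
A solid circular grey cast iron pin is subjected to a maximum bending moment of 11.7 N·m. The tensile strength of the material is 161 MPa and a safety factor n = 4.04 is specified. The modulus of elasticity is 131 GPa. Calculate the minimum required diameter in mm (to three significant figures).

d = 14.4 mm

σ_allow = 161/4.04 = 39.85 MPa.
For a solid circular section σ = 32M/(πd³), so d³ = 32M/(π σ_allow) = 32×11700/(π×39.85) = 2990 mm³.
d = 14.41 mm.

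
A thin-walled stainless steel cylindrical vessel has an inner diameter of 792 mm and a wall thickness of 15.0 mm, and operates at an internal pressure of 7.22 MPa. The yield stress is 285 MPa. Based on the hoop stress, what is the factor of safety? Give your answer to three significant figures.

n = 1.50

σ_h = pD/(2t) = 7.22×792/(2×15.0) = 190.6 MPa.
n = 285/190.6 = 1.495.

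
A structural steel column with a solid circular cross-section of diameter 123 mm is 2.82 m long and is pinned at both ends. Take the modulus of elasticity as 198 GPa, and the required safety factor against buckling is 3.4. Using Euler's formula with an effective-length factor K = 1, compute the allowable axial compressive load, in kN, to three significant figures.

I = πd⁴/64 = π×123⁴/64 = 1.124×10^7 mm⁴.
Effective length L_e = KL = 1×2.82 m = 2820 mm.
Euler critical load P_cr = π²EI/L_e² = π²×198000×1.124×10^7/2820² = 2.761×10^6 N.
P_allow = P_cr/n = 2.761×10^6/3.4 = 812000 N.

P_allow = 812 kN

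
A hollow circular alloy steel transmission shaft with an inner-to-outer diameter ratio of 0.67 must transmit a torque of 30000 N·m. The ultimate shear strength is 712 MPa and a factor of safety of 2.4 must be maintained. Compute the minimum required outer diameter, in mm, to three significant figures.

τ_allow = 712/2.4 = 296.7 MPa.
For a hollow shaft τ = 16T/[πd_o³(1−k⁴)] with k = 0.67, so 1−k⁴ = 0.7985.
d_o³ = 16T/[π τ_allow (1−k⁴)] = 16×3.0000×10^7/(π×296.7×0.7985) = 645000 mm³.
d_o = 86.40 mm.

d_o = 86.4 mm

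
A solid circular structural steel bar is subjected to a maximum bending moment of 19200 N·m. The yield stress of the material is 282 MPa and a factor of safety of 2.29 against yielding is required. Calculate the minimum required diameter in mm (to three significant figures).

σ_allow = 282/2.29 = 123.1 MPa.
For a solid circular section σ = 32M/(πd³), so d³ = 32M/(π σ_allow) = 32×1.9200×10^7/(π×123.1) = 1.588×10^6 mm³.
d = 116.7 mm.

d = 117 mm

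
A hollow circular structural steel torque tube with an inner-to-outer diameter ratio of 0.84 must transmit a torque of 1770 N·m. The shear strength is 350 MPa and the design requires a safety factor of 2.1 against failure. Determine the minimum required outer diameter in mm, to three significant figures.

d_o = 47.6 mm

τ_allow = 350/2.1 = 166.7 MPa.
For a hollow shaft τ = 16T/[πd_o³(1−k⁴)] with k = 0.84, so 1−k⁴ = 0.5021.
d_o³ = 16T/[π τ_allow (1−k⁴)] = 16×1770000/(π×166.7×0.5021) = 107700 mm³.
d_o = 47.58 mm.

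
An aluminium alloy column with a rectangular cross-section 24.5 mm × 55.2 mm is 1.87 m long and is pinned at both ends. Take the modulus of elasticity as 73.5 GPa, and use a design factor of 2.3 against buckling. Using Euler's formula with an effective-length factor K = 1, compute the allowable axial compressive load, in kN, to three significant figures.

P_allow = 6.10 kN

Buckling occurs about the weak axis: I_min = h·b³/12 = 55.2×24.5³/12 = 67650 mm⁴ (b = 24.5 mm is the smaller dimension).
Effective length L_e = KL = 1×1.87 m = 1870 mm.
Euler critical load P_cr = π²EI/L_e² = π²×73500×67650/1870² = 14030 N.
P_allow = P_cr/n = 14030/2.3 = 6101 N.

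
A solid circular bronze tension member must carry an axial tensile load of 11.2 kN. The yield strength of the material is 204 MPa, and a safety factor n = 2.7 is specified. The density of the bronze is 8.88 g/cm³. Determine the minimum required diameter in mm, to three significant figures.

d = 13.7 mm

Allowable stress σ_allow = 204/2.7 = 75.56 MPa.
Required area A = F/σ_allow = 11200/75.56 = 148.2 mm².
A = πd²/4 → d = √(4A/π) = 13.74 mm.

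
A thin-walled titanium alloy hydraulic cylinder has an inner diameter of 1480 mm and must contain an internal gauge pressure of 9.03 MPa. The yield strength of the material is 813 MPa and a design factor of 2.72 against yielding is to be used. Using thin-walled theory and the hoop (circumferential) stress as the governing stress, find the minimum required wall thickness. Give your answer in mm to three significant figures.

t = 22.4 mm

σ_allow = 813/2.72 = 298.9 MPa.
Hoop stress σ_h = pD/(2t), so t = pD/(2σ_allow) = 9.03×1480/(2×298.9) = 22.36 mm.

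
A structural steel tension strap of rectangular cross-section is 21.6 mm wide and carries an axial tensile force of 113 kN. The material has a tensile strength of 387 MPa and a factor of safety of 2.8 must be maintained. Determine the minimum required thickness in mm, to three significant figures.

σ_allow = 387/2.8 = 138.2 MPa.
Required area A = F/σ_allow = 113000/138.2 = 817.6 mm².
t = A/w = 817.6/21.6 = 37.85 mm.

t = 37.9 mm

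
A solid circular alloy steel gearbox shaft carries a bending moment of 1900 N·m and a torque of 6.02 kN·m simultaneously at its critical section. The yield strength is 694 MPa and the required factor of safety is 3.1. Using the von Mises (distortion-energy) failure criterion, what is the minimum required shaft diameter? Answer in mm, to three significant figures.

σ_allow = σ_y/n = 694/3.1 = 223.9 MPa.
For a solid shaft σ_b = 32M/(πd³) and τ = 16T/(πd³), so the von Mises stress is σ' = (16/πd³)·√(4M²+3T²).
√(4M²+3T²) = √(4×(1.900×10^6)² + 3×(6.020×10^6)²) = 1.110×10^7 N·mm.
d³ = 16×1.110×10^7/(π×223.9) = 252500 mm³.
d = 63.20 mm.

d = 63.2 mm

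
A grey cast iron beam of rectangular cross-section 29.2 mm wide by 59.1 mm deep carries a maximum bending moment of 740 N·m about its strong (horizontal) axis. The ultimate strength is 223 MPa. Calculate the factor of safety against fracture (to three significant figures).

Section modulus S = bh²/6 = 29.2×59.1²/6 = 17000 mm³.
σ = M/S = 740000/17000 = 43.53 MPa.
n = 223/43.53 = 5.122.

n = 5.12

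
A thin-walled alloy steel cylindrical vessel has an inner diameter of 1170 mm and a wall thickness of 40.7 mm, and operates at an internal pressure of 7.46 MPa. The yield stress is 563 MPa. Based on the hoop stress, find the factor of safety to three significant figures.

n = 5.25

σ_h = pD/(2t) = 7.46×1170/(2×40.7) = 107.2 MPa.
n = 563/107.2 = 5.251.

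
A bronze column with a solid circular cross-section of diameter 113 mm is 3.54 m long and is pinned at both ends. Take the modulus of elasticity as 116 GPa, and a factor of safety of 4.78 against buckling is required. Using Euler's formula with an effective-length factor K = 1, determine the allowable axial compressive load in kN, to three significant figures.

P_allow = 153 kN

I = πd⁴/64 = π×113⁴/64 = 8.004×10^6 mm⁴.
Effective length L_e = KL = 1×3.54 m = 3540 mm.
Euler critical load P_cr = π²EI/L_e² = π²×116000×8.004×10^6/3540² = 731200 N.
P_allow = P_cr/n = 731200/4.78 = 153000 N.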